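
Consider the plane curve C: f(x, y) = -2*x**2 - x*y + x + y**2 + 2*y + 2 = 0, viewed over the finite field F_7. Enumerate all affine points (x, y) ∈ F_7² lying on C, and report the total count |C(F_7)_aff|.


Affine F_7-points: {(1, 2), (1, 4), (2, 2), (2, 5), (3, 3), (3, 5)}; count = 6.

For each of the 49 pairs (x, y) ∈ F_7², evaluate f(x, y) mod 7. Record the zeros.
  x = 0: [0↦2, 1↦5, 2↦3, 3↦3, 4↦5, 5↦2, 6↦1]  zeros at y ∈ ∅
  x = 1: [0↦1, 1↦3, 2↦0, 3↦6, 4↦0, 5↦3, 6↦1]  zeros at y ∈ {2, 4}
  x = 2: [0↦3, 1↦4, 2↦0, 3↦5, 4↦5, 5↦0, 6↦4]  zeros at y ∈ {2, 5}
  x = 3: [0↦1, 1↦1, 2↦3, 3↦0, 4↦6, 5↦0, 6↦3]  zeros at y ∈ {3, 5}
  x = 4: [0↦2, 1↦1, 2↦2, 3↦5, 4↦3, 5↦3, 6↦5]  zeros at y ∈ ∅
  x = 5: [0↦6, 1↦4, 2↦4, 3↦6, 4↦3, 5↦2, 6↦3]  zeros at y ∈ ∅
  x = 6: [0↦6, 1↦3, 2↦2, 3↦3, 4↦6, 5↦4, 6↦4]  zeros at y ∈ ∅
Collecting zeros: affine points = {(1, 2), (1, 4), (2, 2), (2, 5), (3, 3), (3, 5)}.
Total count |C(F_7)_aff| = 6.


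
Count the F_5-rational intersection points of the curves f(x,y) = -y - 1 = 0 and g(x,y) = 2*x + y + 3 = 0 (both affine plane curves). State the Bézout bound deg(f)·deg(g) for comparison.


Common zeros: {(4, 4)}; count = 1; Bézout bound = 1.

deg(f) = 1, deg(g) = 1, so Bézout bound = 1.
Scan x ∈ F_5. For each x, list the y ∈ F_5 with f(x, y) ≡ 0 and those with g(x, y) ≡ 0 (mod 5); the common zeros in that column are the intersection.
  x = 0: f ≡ 0 at y ∈ {4}; g ≡ 0 at y ∈ {2}; common: ∅.
  x = 1: f ≡ 0 at y ∈ {4}; g ≡ 0 at y ∈ {0}; common: ∅.
  x = 2: f ≡ 0 at y ∈ {4}; g ≡ 0 at y ∈ {3}; common: ∅.
  x = 3: f ≡ 0 at y ∈ {4}; g ≡ 0 at y ∈ {1}; common: ∅.
  x = 4: f ≡ 0 at y ∈ {4}; g ≡ 0 at y ∈ {4}; common: {4}.
Collecting: common zeros = {(4, 4)}, so the count is 1.
Comparison with the Bézout bound: 1 ≤ 1 = deg(f)·deg(g), as expected for curves with no common component (the bound is attained).


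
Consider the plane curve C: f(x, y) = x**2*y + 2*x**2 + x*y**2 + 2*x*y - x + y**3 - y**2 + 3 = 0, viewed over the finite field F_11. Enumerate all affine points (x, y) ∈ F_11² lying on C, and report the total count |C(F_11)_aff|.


Affine F_11-points: {(0, 7), (0, 8), (1, 10), (2, 4), (2, 8), (2, 9), (3, 6), (4, 2), (5, 1), (7, 4), (8, 2), (9, 1), (9, 6), (9, 7)}; count = 14.

For each of the 121 pairs (x, y) ∈ F_11², evaluate f(x, y) mod 11. Record the zeros.
  x = 0: [0↦3, 1↦3, 2↦7, 3↦10, 4↦7, 5↦4, 6↦7, 7↦0, 8↦0, 9↦2, 10↦1]  zeros at y ∈ {7, 8}
  x = 1: [0↦4, 1↦8, 2↦7, 3↦7, 4↦3, 5↦1, 6↦7, 7↦5, 8↦1, 9↦1, 10↦0]  zeros at y ∈ {10}
  x = 2: [0↦9, 1↦8, 2↦4, 3↦3, 4↦0, 5↦1, 6↦1, 7↦6, 8↦0, 9↦0, 10↦1]  zeros at y ∈ {4, 8, 9}
  x = 3: [0↦7, 1↦3, 2↦9, 3↦9, 4↦9, 5↦4, 6↦0, 7↦3, 8↦8, 9↦10, 10↦4]  zeros at y ∈ {6}
  x = 4: [0↦9, 1↦4, 2↦0, 3↦3, 4↦8, 5↦10, 6↦4, 7↦7, 8↦3, 9↦9, 10↦9]  zeros at y ∈ {2}
  x = 5: [0↦4, 1↦0, 2↦10, 3↦7, 4↦8, 5↦8, 6↦2, 7↦7, 8↦7, 9↦8, 10↦5]  zeros at y ∈ {1}
  x = 6: [0↦3, 1↦2, 2↦6, 3↦10, 4↦9, 5↦9, 6↦5, 7↦3, 8↦9, 9↦7, 10↦3]  zeros at y ∈ ∅
  x = 7: [0↦6, 1↦10, 2↦10, 3↦1, 4↦0, 5↦2, 6↦2, 7↦6, 8↦9, 9↦6, 10↦3]  zeros at y ∈ {4}
  x = 8: [0↦2, 1↦2, 2↦0, 3↦2, 4↦3, 5↦9, 6↦4, 7↦5, 8↦7, 9↦5, 10↦5]  zeros at y ∈ {2}
  x = 9: [0↦2, 1↦0, 2↦9, 3↦2, 4↦7, 5↦8, 6↦0, 7↦0, 8↦3, 9↦4, 10↦9]  zeros at y ∈ {1, 6, 7}
  x = 10: [0↦6, 1↦4, 2↦4, 3↦1, 4↦1, 5↦10, 6↦1, 7↦2, 8↦8, 9↦3, 10↦4]  zeros at y ∈ ∅
Collecting zeros: affine points = {(0, 7), (0, 8), (1, 10), (2, 4), (2, 8), (2, 9), (3, 6), (4, 2), (5, 1), (7, 4), (8, 2), (9, 1), (9, 6), (9, 7)}.
Total count |C(F_11)_aff| = 14.


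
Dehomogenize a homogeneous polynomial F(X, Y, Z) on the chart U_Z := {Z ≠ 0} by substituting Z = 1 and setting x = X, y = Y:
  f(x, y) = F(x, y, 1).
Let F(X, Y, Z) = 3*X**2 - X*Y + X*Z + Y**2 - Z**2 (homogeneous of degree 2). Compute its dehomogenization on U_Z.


f(x, y) = 3*x**2 - x*y + x + y**2 - 1

On U_Z we set Z = 1. Each monomial c·X^i·Y^j·Z^k in F becomes c·x^i·y^j·1^k = c·x^i·y^j.
Substituting Z = 1: F(X, Y, 1) = 3*x**2 - x*y + x + y**2 - 1.
Note: deg(f) ≤ deg(F) = 2; strict inequality happens when F is divisible by Z (lost terms).


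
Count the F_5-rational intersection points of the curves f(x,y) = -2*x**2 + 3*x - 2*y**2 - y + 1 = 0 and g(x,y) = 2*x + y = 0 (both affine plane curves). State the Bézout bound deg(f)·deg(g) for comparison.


Common zeros: ∅; count = 0; Bézout bound = 2.

deg(f) = 2, deg(g) = 1, so Bézout bound = 2.
Scan x ∈ F_5. For each x, list the y ∈ F_5 with f(x, y) ≡ 0 and those with g(x, y) ≡ 0 (mod 5); the common zeros in that column are the intersection.
  x = 0: f ≡ 0 at y ∈ {3, 4}; g ≡ 0 at y ∈ {0}; common: ∅.
  x = 1: f ≡ 0 at y ∈ ∅; g ≡ 0 at y ∈ {3}; common: ∅.
  x = 2: f ≡ 0 at y ∈ ∅; g ≡ 0 at y ∈ {1}; common: ∅.
  x = 3: f ≡ 0 at y ∈ ∅; g ≡ 0 at y ∈ {4}; common: ∅.
  x = 4: f ≡ 0 at y ∈ {3, 4}; g ≡ 0 at y ∈ {2}; common: ∅.
Collecting: common zeros = ∅, so the count is 0.
Comparison with the Bézout bound: 0 ≤ 2 = deg(f)·deg(g), as expected for curves with no common component (the affine F_5-count falls short of the bound because intersections may lie at infinity, over extension fields, or carry multiplicity).


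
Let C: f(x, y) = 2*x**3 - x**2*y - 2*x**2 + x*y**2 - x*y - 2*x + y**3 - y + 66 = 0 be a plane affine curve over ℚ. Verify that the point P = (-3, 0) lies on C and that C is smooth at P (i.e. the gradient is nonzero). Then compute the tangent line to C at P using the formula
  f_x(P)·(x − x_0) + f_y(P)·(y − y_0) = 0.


Tangent line at P: 64*x - 7*y + 192 = 0.

Step 1: f(-3, 0) = 0, so P lies on C.
Step 2: partial derivatives
  f_x(x, y) = 6*x**2 - 2*x*y - 4*x + y**2 - y - 2, f_y(x, y) = -x**2 + 2*x*y - x + 3*y**2 - 1.
  f_x(P) = 64, f_y(P) = -7 (gradient nonzero, so P is smooth).
Step 3: tangent line at P: 64·(x − -3) + -7·(y − 0) = 0.
Expanding: 64*x - 7*y + 192 = 0.


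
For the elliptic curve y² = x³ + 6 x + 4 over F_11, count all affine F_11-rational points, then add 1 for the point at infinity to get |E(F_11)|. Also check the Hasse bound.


Affine points = {(0, 2), (0, 9), (1, 0), (3, 4), (3, 7), (4, 2), (4, 9), (5, 4), (5, 7), (6, 5), (6, 6), (7, 2), (7, 9), (8, 5), (8, 6)}; affine count = 15; |E(F_11)| = 16.

Discriminant check: Δ ∝ 4a³ + 27b² = 4·6³ + 27·4² = 4·216 + 27·16 ≡ 9 (mod 11). Nonzero ⇒ E is nonsingular.
For each x ∈ F_11, compute rhs = x³ + 6·x + 4 mod 11, then count y ∈ F_11 with y² ≡ rhs.
  x = 0: rhs = 4, matching y values: 2, 9 (2 points).
  x = 1: rhs = 0, matching y values: 0 (1 points).
  x = 2: rhs = 2, matching y values: none (0 points).
  x = 3: rhs = 5, matching y values: 4, 7 (2 points).
  x = 4: rhs = 4, matching y values: 2, 9 (2 points).
  x = 5: rhs = 5, matching y values: 4, 7 (2 points).
  x = 6: rhs = 3, matching y values: 5, 6 (2 points).
  x = 7: rhs = 4, matching y values: 2, 9 (2 points).
  x = 8: rhs = 3, matching y values: 5, 6 (2 points).
  x = 9: rhs = 6, matching y values: none (0 points).
  x = 10: rhs = 8, matching y values: none (0 points).
Total affine count: 15.
Full point count |E(F_11)| = 15 + 1 = 16.
Hasse bound: |16 − (11+1)| = |4| = 4 ≤ 2√11 ≈ 6.6332 ✓.


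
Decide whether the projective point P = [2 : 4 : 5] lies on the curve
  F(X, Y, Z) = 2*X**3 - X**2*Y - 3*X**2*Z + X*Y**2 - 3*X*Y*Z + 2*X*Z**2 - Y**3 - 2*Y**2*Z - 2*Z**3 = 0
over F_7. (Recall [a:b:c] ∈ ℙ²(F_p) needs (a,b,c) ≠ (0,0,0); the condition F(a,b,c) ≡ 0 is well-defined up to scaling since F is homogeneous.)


F(2,4,5) ≡ 3 (mod 7); P is NOT on the curve.

Evaluate F(2, 4, 5) term-by-term (mod 7).
  2*X**3 ↦ 2·8·1·1 = 16
  -X**2*Y ↦ -1·4·4·1 = -16
  -3*X**2*Z ↦ -3·4·1·5 = -60
  X*Y**2 ↦ 1·2·16·1 = 32
  -3*X*Y*Z ↦ -3·2·4·5 = -120
  2*X*Z**2 ↦ 2·2·1·25 = 100
  -Y**3 ↦ -1·1·64·1 = -64
  -2*Y**2*Z ↦ -2·1·16·5 = -160
  -2*Z**3 ↦ -2·1·1·125 = -250
Sum: F(2, 4, 5) = (16) + (-16) + (-60) + (32) + (-120) + (100) + (-64) + (-160) + (-250) = -522.
Reducing mod 7: -522 ≡ 3 (mod 7).
Since F(a, b, c) ≡ 3 ≠ 0 (mod 7), P does NOT lie on the curve.


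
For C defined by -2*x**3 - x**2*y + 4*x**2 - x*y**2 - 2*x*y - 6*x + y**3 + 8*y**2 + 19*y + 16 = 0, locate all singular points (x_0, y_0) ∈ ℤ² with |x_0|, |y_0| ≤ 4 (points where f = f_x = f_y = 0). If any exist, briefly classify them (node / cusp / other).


Singular points: {(1, -2)}; classification: cusp.

Compute partial derivatives:
  f_x = -6*x**2 - 2*x*y + 8*x - y**2 - 2*y - 6.
  f_y = -x**2 - 2*x*y - 2*x + 3*y**2 + 16*y + 19.
Scan x_0 ∈ {−4, ..., 4}. For each x_0, f_y(x_0, y) is a polynomial in y; find its integer roots y ∈ {−4, ..., 4}, then test f_x and f at those candidates.
  x = -4: f_y(-4, y) = 3*y**2 + 24*y + 11; no integer root y with |y| ≤ 4.
  x = -3: f_y(-3, y) = 3*y**2 + 22*y + 16; no integer root y with |y| ≤ 4.
  x = -2: f_y(-2, y) = 3*y**2 + 20*y + 19; no integer root y with |y| ≤ 4.
  x = -1: f_y(-1, y) = 3*y**2 + 18*y + 20; no integer root y with |y| ≤ 4.
  x = 0: f_y(0, y) = 3*y**2 + 16*y + 19; no integer root y with |y| ≤ 4.
  x = 1: f_y(1, y) = 3*y**2 + 14*y + 16; vanishes at y ∈ {-2}. (1, -2): f_x = 0, f = 0 — SINGULAR.
  x = 2: f_y(2, y) = 3*y**2 + 12*y + 11; no integer root y with |y| ≤ 4.
  x = 3: f_y(3, y) = 3*y**2 + 10*y + 4; no integer root y with |y| ≤ 4.
  x = 4: f_y(4, y) = 3*y**2 + 8*y - 5; no integer root y with |y| ≤ 4.
Only singular point on the grid: (1, -2).
Classify: substitute x = 1 + u, y = -2 + v and expand: f = -2*u**3 - u**2*v - u*v**2 + v**3 + v**2.
No constant or linear terms (consistent with a singular point). Quadratic part: v**2. Cubic part: -2*u**3 - u**2*v - u*v**2 + v**3.
The quadratic part v**2 is a perfect square, so there is a single (double) tangent line v = 0, i.e. y = -2. Restricting the cubic part to that line (v = 0) leaves -2*u**3 ≠ 0, so f is not divisible by v and the branch is v² ≈ 2*u**3 to lowest order — this is a cusp.
Classification: cusp.


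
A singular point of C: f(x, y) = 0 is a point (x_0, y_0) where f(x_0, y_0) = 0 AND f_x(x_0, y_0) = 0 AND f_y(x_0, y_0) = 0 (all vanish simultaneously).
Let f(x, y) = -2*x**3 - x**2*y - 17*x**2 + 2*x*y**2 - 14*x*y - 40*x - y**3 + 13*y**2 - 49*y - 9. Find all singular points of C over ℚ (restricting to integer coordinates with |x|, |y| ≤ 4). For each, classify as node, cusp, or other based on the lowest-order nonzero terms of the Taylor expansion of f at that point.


Singular points: {(-3, 2)}; classification: node.

Compute partial derivatives:
  f_x = -6*x**2 - 2*x*y - 34*x + 2*y**2 - 14*y - 40.
  f_y = -x**2 + 4*x*y - 14*x - 3*y**2 + 26*y - 49.
Scan x_0 ∈ {−4, ..., 4}. For each x_0, f_y(x_0, y) is a polynomial in y; find its integer roots y ∈ {−4, ..., 4}, then test f_x and f at those candidates.
  x = -4: f_y(-4, y) = -3*y**2 + 10*y - 9; no integer root y with |y| ≤ 4.
  x = -3: f_y(-3, y) = -3*y**2 + 14*y - 16; vanishes at y ∈ {2}. (-3, 2): f_x = 0, f = 0 — SINGULAR.
  x = -2: f_y(-2, y) = -3*y**2 + 18*y - 25; no integer root y with |y| ≤ 4.
  x = -1: f_y(-1, y) = -3*y**2 + 22*y - 36; no integer root y with |y| ≤ 4.
  x = 0: f_y(0, y) = -3*y**2 + 26*y - 49; no integer root y with |y| ≤ 4.
  x = 1: f_y(1, y) = -3*y**2 + 30*y - 64; no integer root y with |y| ≤ 4.
  x = 2: f_y(2, y) = -3*y**2 + 34*y - 81; no integer root y with |y| ≤ 4.
  x = 3: f_y(3, y) = -3*y**2 + 38*y - 100; no integer root y with |y| ≤ 4.
  x = 4: f_y(4, y) = -3*y**2 + 42*y - 121; no integer root y with |y| ≤ 4.
Only singular point on the grid: (-3, 2).
Classify: substitute x = -3 + u, y = 2 + v and expand: f = -2*u**3 - u**2*v - u**2 + 2*u*v**2 - v**3 + v**2.
No constant or linear terms (consistent with a singular point). Quadratic part: -u**2 + v**2. Cubic part: -2*u**3 - u**2*v + 2*u*v**2 - v**3.
The quadratic part v**2 - u**2 = (v − u)(v + u) splits into two distinct linear factors, so there are two distinct tangent lines y − 2 = ±(x − -3) — this is a node (ordinary double point).
Classification: node.


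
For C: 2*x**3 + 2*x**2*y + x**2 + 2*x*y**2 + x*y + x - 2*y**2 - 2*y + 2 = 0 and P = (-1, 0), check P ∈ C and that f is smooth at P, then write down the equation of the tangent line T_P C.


Tangent line at P: 5*x - y + 5 = 0.

Step 1: f(-1, 0) = 0, so P lies on C.
Step 2: partial derivatives
  f_x(x, y) = 6*x**2 + 4*x*y + 2*x + 2*y**2 + y + 1, f_y(x, y) = 2*x**2 + 4*x*y + x - 4*y - 2.
  f_x(P) = 5, f_y(P) = -1 (gradient nonzero, so P is smooth).
Step 3: tangent line at P: 5·(x − -1) + -1·(y − 0) = 0.
Expanding: 5*x - y + 5 = 0.


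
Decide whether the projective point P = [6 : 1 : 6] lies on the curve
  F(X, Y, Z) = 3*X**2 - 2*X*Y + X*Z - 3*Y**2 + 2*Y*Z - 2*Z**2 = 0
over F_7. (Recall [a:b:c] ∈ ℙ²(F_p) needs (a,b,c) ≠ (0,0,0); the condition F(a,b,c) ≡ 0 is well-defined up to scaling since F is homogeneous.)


F(6,1,6) ≡ 6 (mod 7); P is NOT on the curve.

Evaluate F(6, 1, 6) term-by-term (mod 7).
  3*X**2 ↦ 3·36·1·1 = 108
  -2*X*Y ↦ -2·6·1·1 = -12
  X*Z ↦ 1·6·1·6 = 36
  -3*Y**2 ↦ -3·1·1·1 = -3
  2*Y*Z ↦ 2·1·1·6 = 12
  -2*Z**2 ↦ -2·1·1·36 = -72
Sum: F(6, 1, 6) = (108) + (-12) + (36) + (-3) + (12) + (-72) = 69.
Reducing mod 7: 69 ≡ 6 (mod 7).
Since F(a, b, c) ≡ 6 ≠ 0 (mod 7), P does NOT lie on the curve.


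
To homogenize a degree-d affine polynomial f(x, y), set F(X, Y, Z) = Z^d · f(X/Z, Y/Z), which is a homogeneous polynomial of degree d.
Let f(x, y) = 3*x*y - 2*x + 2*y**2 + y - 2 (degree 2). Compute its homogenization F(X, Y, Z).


F(X, Y, Z) = 3*X*Y - 2*X*Z + 2*Y**2 + Y*Z - 2*Z**2

deg(f) = 2.
Substitute x = X/Z, y = Y/Z into f, then multiply by Z^2.
  monomial 3·x^1·y^1 ↦ 3·X^1·Y^1·Z^0.
  monomial -2·x^1·y^0 ↦ -2·X^1·Y^0·Z^1.
  monomial 2·x^0·y^2 ↦ 2·X^0·Y^2·Z^0.
  monomial 1·x^0·y^1 ↦ 1·X^0·Y^1·Z^1.
  monomial -2·x^0·y^0 ↦ -2·X^0·Y^0·Z^2.
Collecting: F(X, Y, Z) = 3*X*Y - 2*X*Z + 2*Y**2 + Y*Z - 2*Z**2.


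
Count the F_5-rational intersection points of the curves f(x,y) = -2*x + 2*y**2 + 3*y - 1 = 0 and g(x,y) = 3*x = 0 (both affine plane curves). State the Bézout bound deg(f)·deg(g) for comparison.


Common zeros: ∅; count = 0; Bézout bound = 2.

deg(f) = 2, deg(g) = 1, so Bézout bound = 2.
Scan x ∈ F_5. For each x, list the y ∈ F_5 with f(x, y) ≡ 0 and those with g(x, y) ≡ 0 (mod 5); the common zeros in that column are the intersection.
  x = 0: f ≡ 0 at y ∈ ∅; g ≡ 0 at y ∈ {0, 1, 2, 3, 4}; common: ∅.
  x = 1: f ≡ 0 at y ∈ ∅; g ≡ 0 at y ∈ ∅; common: ∅.
  x = 2: f ≡ 0 at y ∈ {0, 1}; g ≡ 0 at y ∈ ∅; common: ∅.
  x = 3: f ≡ 0 at y ∈ {3}; g ≡ 0 at y ∈ ∅; common: ∅.
  x = 4: f ≡ 0 at y ∈ {2, 4}; g ≡ 0 at y ∈ ∅; common: ∅.
Collecting: common zeros = ∅, so the count is 0.
Comparison with the Bézout bound: 0 ≤ 2 = deg(f)·deg(g), as expected for curves with no common component (the affine F_5-count falls short of the bound because intersections may lie at infinity, over extension fields, or carry multiplicity).


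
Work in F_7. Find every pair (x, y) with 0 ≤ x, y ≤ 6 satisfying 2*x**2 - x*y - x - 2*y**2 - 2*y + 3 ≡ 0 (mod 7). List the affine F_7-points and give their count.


Affine F_7-points: {(0, 3), (2, 2), (2, 3), (3, 2), (3, 6), (4, 5), (4, 6), (6, 5)}; count = 8.

For each of the 49 pairs (x, y) ∈ F_7², evaluate f(x, y) mod 7. Record the zeros.
  x = 0: [0↦3, 1↦6, 2↦5, 3↦0, 4↦5, 5↦6, 6↦3]  zeros at y ∈ {3}
  x = 1: [0↦4, 1↦6, 2↦4, 3↦5, 4↦2, 5↦2, 6↦5]  zeros at y ∈ ∅
  x = 2: [0↦2, 1↦3, 2↦0, 3↦0, 4↦3, 5↦2, 6↦4]  zeros at y ∈ {2, 3}
  x = 3: [0↦4, 1↦4, 2↦0, 3↦6, 4↦1, 5↦6, 6↦0]  zeros at y ∈ {2, 6}
  x = 4: [0↦3, 1↦2, 2↦4, 3↦2, 4↦3, 5↦0, 6↦0]  zeros at y ∈ {5, 6}
  x = 5: [0↦6, 1↦4, 2↦5, 3↦2, 4↦2, 5↦5, 6↦4]  zeros at y ∈ ∅
  x = 6: [0↦6, 1↦3, 2↦3, 3↦6, 4↦5, 5↦0, 6↦5]  zeros at y ∈ {5}
Collecting zeros: affine points = {(0, 3), (2, 2), (2, 3), (3, 2), (3, 6), (4, 5), (4, 6), (6, 5)}.
Total count |C(F_7)_aff| = 8.


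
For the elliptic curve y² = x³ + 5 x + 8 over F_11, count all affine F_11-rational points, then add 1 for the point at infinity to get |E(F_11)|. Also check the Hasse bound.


Affine points = {(1, 5), (1, 6), (2, 2), (2, 9), (4, 2), (4, 9), (5, 2), (5, 9), (6, 1), (6, 10), (7, 1), (7, 10), (9, 1), (9, 10)}; affine count = 14; |E(F_11)| = 15.

Discriminant check: Δ ∝ 4a³ + 27b² = 4·5³ + 27·8² = 4·125 + 27·64 ≡ 6 (mod 11). Nonzero ⇒ E is nonsingular.
For each x ∈ F_11, compute rhs = x³ + 5·x + 8 mod 11, then count y ∈ F_11 with y² ≡ rhs.
  x = 0: rhs = 8, matching y values: none (0 points).
  x = 1: rhs = 3, matching y values: 5, 6 (2 points).
  x = 2: rhs = 4, matching y values: 2, 9 (2 points).
  x = 3: rhs = 6, matching y values: none (0 points).
  x = 4: rhs = 4, matching y values: 2, 9 (2 points).
  x = 5: rhs = 4, matching y values: 2, 9 (2 points).
  x = 6: rhs = 1, matching y values: 1, 10 (2 points).
  x = 7: rhs = 1, matching y values: 1, 10 (2 points).
  x = 8: rhs = 10, matching y values: none (0 points).
  x = 9: rhs = 1, matching y values: 1, 10 (2 points).
  x = 10: rhs = 2, matching y values: none (0 points).
Total affine count: 14.
Full point count |E(F_11)| = 14 + 1 = 15.
Hasse bound: |15 − (11+1)| = |3| = 3 ≤ 2√11 ≈ 6.6332 ✓.


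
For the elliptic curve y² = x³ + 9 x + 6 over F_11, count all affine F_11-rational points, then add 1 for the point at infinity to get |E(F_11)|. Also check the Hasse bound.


Affine points = {(1, 4), (1, 7), (3, 4), (3, 7), (5, 0), (6, 1), (6, 10), (7, 4), (7, 7)}; affine count = 9; |E(F_11)| = 10.

Discriminant check: Δ ∝ 4a³ + 27b² = 4·9³ + 27·6² = 4·729 + 27·36 ≡ 5 (mod 11). Nonzero ⇒ E is nonsingular.
For each x ∈ F_11, compute rhs = x³ + 9·x + 6 mod 11, then count y ∈ F_11 with y² ≡ rhs.
  x = 0: rhs = 6, matching y values: none (0 points).
  x = 1: rhs = 5, matching y values: 4, 7 (2 points).
  x = 2: rhs = 10, matching y values: none (0 points).
  x = 3: rhs = 5, matching y values: 4, 7 (2 points).
  x = 4: rhs = 7, matching y values: none (0 points).
  x = 5: rhs = 0, matching y values: 0 (1 points).
  x = 6: rhs = 1, matching y values: 1, 10 (2 points).
  x = 7: rhs = 5, matching y values: 4, 7 (2 points).
  x = 8: rhs = 7, matching y values: none (0 points).
  x = 9: rhs = 2, matching y values: none (0 points).
  x = 10: rhs = 7, matching y values: none (0 points).
Total affine count: 9.
Full point count |E(F_11)| = 9 + 1 = 10.
Hasse bound: |10 − (11+1)| = |-2| = 2 ≤ 2√11 ≈ 6.6332 ✓.


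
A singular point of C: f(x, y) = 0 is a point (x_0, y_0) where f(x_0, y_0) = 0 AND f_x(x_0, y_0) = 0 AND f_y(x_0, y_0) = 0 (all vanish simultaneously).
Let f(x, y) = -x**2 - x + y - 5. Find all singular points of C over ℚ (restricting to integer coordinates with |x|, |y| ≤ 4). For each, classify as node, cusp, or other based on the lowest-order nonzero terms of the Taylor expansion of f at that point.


No singular points in the scanned grid; C is smooth there.

Compute partial derivatives:
  f_x = -2*x - 1.
  f_y = 1.
f_y = 1 is a nonzero constant, so f_y never vanishes: no point (x, y) can satisfy f = f_x = f_y = 0. In particular no (x, y) ∈ {−4, ..., 4}² is singular; the curve is smooth.


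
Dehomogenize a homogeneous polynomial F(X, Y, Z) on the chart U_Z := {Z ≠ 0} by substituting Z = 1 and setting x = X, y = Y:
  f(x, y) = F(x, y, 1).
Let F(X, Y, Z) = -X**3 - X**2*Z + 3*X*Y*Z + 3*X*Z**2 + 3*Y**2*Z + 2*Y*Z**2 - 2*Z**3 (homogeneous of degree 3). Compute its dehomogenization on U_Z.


f(x, y) = -x**3 - x**2 + 3*x*y + 3*x + 3*y**2 + 2*y - 2

On U_Z we set Z = 1. Each monomial c·X^i·Y^j·Z^k in F becomes c·x^i·y^j·1^k = c·x^i·y^j.
Substituting Z = 1: F(X, Y, 1) = -x**3 - x**2 + 3*x*y + 3*x + 3*y**2 + 2*y - 2.
Note: deg(f) ≤ deg(F) = 3; strict inequality happens when F is divisible by Z (lost terms).


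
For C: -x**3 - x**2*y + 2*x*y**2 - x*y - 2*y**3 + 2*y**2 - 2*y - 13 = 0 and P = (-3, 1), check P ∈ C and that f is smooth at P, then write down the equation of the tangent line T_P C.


Tangent line at P: -20*x - 22*y - 38 = 0.

Step 1: f(-3, 1) = 0, so P lies on C.
Step 2: partial derivatives
  f_x(x, y) = -3*x**2 - 2*x*y + 2*y**2 - y, f_y(x, y) = -x**2 + 4*x*y - x - 6*y**2 + 4*y - 2.
  f_x(P) = -20, f_y(P) = -22 (gradient nonzero, so P is smooth).
Step 3: tangent line at P: -20·(x − -3) + -22·(y − 1) = 0.
Expanding: -20*x - 22*y - 38 = 0.


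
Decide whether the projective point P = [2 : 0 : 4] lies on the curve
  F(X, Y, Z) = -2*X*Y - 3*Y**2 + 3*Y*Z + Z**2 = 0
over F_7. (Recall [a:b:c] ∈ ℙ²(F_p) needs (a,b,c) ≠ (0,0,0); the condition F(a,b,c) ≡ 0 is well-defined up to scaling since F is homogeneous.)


F(2,0,4) ≡ 2 (mod 7); P is NOT on the curve.

Evaluate F(2, 0, 4) term-by-term (mod 7).
  -2*X*Y ↦ -2·2·0·1 = 0
  -3*Y**2 ↦ -3·1·0·1 = 0
  3*Y*Z ↦ 3·1·0·4 = 0
  Z**2 ↦ 1·1·1·16 = 16
Sum: F(2, 0, 4) = (0) + (0) + (0) + (16) = 16.
Reducing mod 7: 16 ≡ 2 (mod 7).
Since F(a, b, c) ≡ 2 ≠ 0 (mod 7), P does NOT lie on the curve.


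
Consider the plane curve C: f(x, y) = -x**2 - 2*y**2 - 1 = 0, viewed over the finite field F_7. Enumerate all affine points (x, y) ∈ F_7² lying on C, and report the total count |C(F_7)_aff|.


Affine F_7-points: {(2, 1), (2, 6), (3, 3), (3, 4), (4, 3), (4, 4), (5, 1), (5, 6)}; count = 8.

For each of the 49 pairs (x, y) ∈ F_7², evaluate f(x, y) mod 7. Record the zeros.
  x = 0: [0↦6, 1↦4, 2↦5, 3↦2, 4↦2, 5↦5, 6↦4]  zeros at y ∈ ∅
  x = 1: [0↦5, 1↦3, 2↦4, 3↦1, 4↦1, 5↦4, 6↦3]  zeros at y ∈ ∅
  x = 2: [0↦2, 1↦0, 2↦1, 3↦5, 4↦5, 5↦1, 6↦0]  zeros at y ∈ {1, 6}
  x = 3: [0↦4, 1↦2, 2↦3, 3↦0, 4↦0, 5↦3, 6↦2]  zeros at y ∈ {3, 4}
  x = 4: [0↦4, 1↦2, 2↦3, 3↦0, 4↦0, 5↦3, 6↦2]  zeros at y ∈ {3, 4}
  x = 5: [0↦2, 1↦0, 2↦1, 3↦5, 4↦5, 5↦1, 6↦0]  zeros at y ∈ {1, 6}
  x = 6: [0↦5, 1↦3, 2↦4, 3↦1, 4↦1, 5↦4, 6↦3]  zeros at y ∈ ∅
Collecting zeros: affine points = {(2, 1), (2, 6), (3, 3), (3, 4), (4, 3), (4, 4), (5, 1), (5, 6)}.
Total count |C(F_7)_aff| = 8.


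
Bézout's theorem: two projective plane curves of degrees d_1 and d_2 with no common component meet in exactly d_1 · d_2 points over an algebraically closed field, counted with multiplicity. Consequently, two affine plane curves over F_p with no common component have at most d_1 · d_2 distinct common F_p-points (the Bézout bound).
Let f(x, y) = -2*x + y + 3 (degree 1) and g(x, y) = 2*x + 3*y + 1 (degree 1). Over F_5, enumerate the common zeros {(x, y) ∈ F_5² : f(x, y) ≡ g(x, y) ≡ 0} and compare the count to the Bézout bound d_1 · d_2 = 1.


Common zeros: {(1, 4)}; count = 1; Bézout bound = 1.

deg(f) = 1, deg(g) = 1, so Bézout bound = 1.
Scan x ∈ F_5. For each x, list the y ∈ F_5 with f(x, y) ≡ 0 and those with g(x, y) ≡ 0 (mod 5); the common zeros in that column are the intersection.
  x = 0: f ≡ 0 at y ∈ {2}; g ≡ 0 at y ∈ {3}; common: ∅.
  x = 1: f ≡ 0 at y ∈ {4}; g ≡ 0 at y ∈ {4}; common: {4}.
  x = 2: f ≡ 0 at y ∈ {1}; g ≡ 0 at y ∈ {0}; common: ∅.
  x = 3: f ≡ 0 at y ∈ {3}; g ≡ 0 at y ∈ {1}; common: ∅.
  x = 4: f ≡ 0 at y ∈ {0}; g ≡ 0 at y ∈ {2}; common: ∅.
Collecting: common zeros = {(1, 4)}, so the count is 1.
Comparison with the Bézout bound: 1 ≤ 1 = deg(f)·deg(g), as expected for curves with no common component (the bound is attained).


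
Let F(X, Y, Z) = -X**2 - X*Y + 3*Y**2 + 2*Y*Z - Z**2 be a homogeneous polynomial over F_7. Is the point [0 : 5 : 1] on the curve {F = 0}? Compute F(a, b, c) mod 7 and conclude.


F(0,5,1) ≡ 0 (mod 7); P is on the curve.

Evaluate F(0, 5, 1) term-by-term (mod 7).
  -X**2 ↦ -1·0·1·1 = 0
  -X*Y ↦ -1·0·5·1 = 0
  3*Y**2 ↦ 3·1·25·1 = 75
  2*Y*Z ↦ 2·1·5·1 = 10
  -Z**2 ↦ -1·1·1·1 = -1
Sum: F(0, 5, 1) = (0) + (0) + (75) + (10) + (-1) = 84.
Reducing mod 7: 84 ≡ 0 (mod 7).
Since F(a, b, c) ≡ 0 (mod 7), P lies on the curve.


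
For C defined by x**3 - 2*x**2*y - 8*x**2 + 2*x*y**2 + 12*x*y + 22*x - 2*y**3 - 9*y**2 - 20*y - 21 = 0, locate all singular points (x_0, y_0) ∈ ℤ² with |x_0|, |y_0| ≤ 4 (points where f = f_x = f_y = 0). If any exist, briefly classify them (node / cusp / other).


Singular points: {(2, -1)}; classification: cusp.

Compute partial derivatives:
  f_x = 3*x**2 - 4*x*y - 16*x + 2*y**2 + 12*y + 22.
  f_y = -2*x**2 + 4*x*y + 12*x - 6*y**2 - 18*y - 20.
Scan x_0 ∈ {−4, ..., 4}. For each x_0, f_y(x_0, y) is a polynomial in y; find its integer roots y ∈ {−4, ..., 4}, then test f_x and f at those candidates.
  x = -4: f_y(-4, y) = -6*y**2 - 34*y - 100; no integer root y with |y| ≤ 4.
  x = -3: f_y(-3, y) = -6*y**2 - 30*y - 74; no integer root y with |y| ≤ 4.
  x = -2: f_y(-2, y) = -6*y**2 - 26*y - 52; no integer root y with |y| ≤ 4.
  x = -1: f_y(-1, y) = -6*y**2 - 22*y - 34; no integer root y with |y| ≤ 4.
  x = 0: f_y(0, y) = -6*y**2 - 18*y - 20; no integer root y with |y| ≤ 4.
  x = 1: f_y(1, y) = -6*y**2 - 14*y - 10; no integer root y with |y| ≤ 4.
  x = 2: f_y(2, y) = -6*y**2 - 10*y - 4; vanishes at y ∈ {-1}. (2, -1): f_x = 0, f = 0 — SINGULAR.
  x = 3: f_y(3, y) = -6*y**2 - 6*y - 2; no integer root y with |y| ≤ 4.
  x = 4: f_y(4, y) = -6*y**2 - 2*y - 4; no integer root y with |y| ≤ 4.
Only singular point on the grid: (2, -1).
Classify: substitute x = 2 + u, y = -1 + v and expand: f = u**3 - 2*u**2*v + 2*u*v**2 - 2*v**3 + v**2.
No constant or linear terms (consistent with a singular point). Quadratic part: v**2. Cubic part: u**3 - 2*u**2*v + 2*u*v**2 - 2*v**3.
The quadratic part v**2 is a perfect square, so there is a single (double) tangent line v = 0, i.e. y = -1. Restricting the cubic part to that line (v = 0) leaves u**3 ≠ 0, so f is not divisible by v and the branch is v² ≈ -u**3 to lowest order — this is a cusp.
Classification: cusp.


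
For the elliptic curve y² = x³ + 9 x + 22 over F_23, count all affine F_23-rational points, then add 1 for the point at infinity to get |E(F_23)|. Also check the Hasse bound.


Affine points = {(1, 3), (1, 20), (2, 5), (2, 18), (5, 10), (5, 13), (6, 4), (6, 19), (8, 10), (8, 13), (9, 2), (9, 21), (10, 10), (10, 13), (11, 7), (11, 16), (12, 8), (12, 15), (13, 6), (13, 17), (15, 6), (15, 17), (18, 6), (18, 17), (22, 9), (22, 14)}; affine count = 26; |E(F_23)| = 27.

Discriminant check: Δ ∝ 4a³ + 27b² = 4·9³ + 27·22² = 4·729 + 27·484 ≡ 22 (mod 23). Nonzero ⇒ E is nonsingular.
For each x ∈ F_23, compute rhs = x³ + 9·x + 22 mod 23, then count y ∈ F_23 with y² ≡ rhs.
  x = 0: rhs = 22, matching y values: none (0 points).
  x = 1: rhs = 9, matching y values: 3, 20 (2 points).
  x = 2: rhs = 2, matching y values: 5, 18 (2 points).
  x = 3: rhs = 7, matching y values: none (0 points).
  x = 4: rhs = 7, matching y values: none (0 points).
  x = 5: rhs = 8, matching y values: 10, 13 (2 points).
  x = 6: rhs = 16, matching y values: 4, 19 (2 points).
  x = 7: rhs = 14, matching y values: none (0 points).
  x = 8: rhs = 8, matching y values: 10, 13 (2 points).
  x = 9: rhs = 4, matching y values: 2, 21 (2 points).
  x = 10: rhs = 8, matching y values: 10, 13 (2 points).
  x = 11: rhs = 3, matching y values: 7, 16 (2 points).
  x = 12: rhs = 18, matching y values: 8, 15 (2 points).
  x = 13: rhs = 13, matching y values: 6, 17 (2 points).
  x = 14: rhs = 17, matching y values: none (0 points).
  x = 15: rhs = 13, matching y values: 6, 17 (2 points).
  x = 16: rhs = 7, matching y values: none (0 points).
  x = 17: rhs = 5, matching y values: none (0 points).
  x = 18: rhs = 13, matching y values: 6, 17 (2 points).
  x = 19: rhs = 14, matching y values: none (0 points).
  x = 20: rhs = 14, matching y values: none (0 points).
  x = 21: rhs = 19, matching y values: none (0 points).
  x = 22: rhs = 12, matching y values: 9, 14 (2 points).
Total affine count: 26.
Full point count |E(F_23)| = 26 + 1 = 27.
Hasse bound: |27 − (23+1)| = |3| = 3 ≤ 2√23 ≈ 9.5917 ✓.


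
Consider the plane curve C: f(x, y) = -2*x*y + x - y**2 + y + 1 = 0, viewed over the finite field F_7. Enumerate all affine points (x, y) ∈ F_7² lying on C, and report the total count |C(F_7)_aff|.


Affine F_7-points: {(1, 1), (1, 5), (2, 2), (5, 6), (6, 0), (6, 3)}; count = 6.

For each of the 49 pairs (x, y) ∈ F_7², evaluate f(x, y) mod 7. Record the zeros.
  x = 0: [0↦1, 1↦1, 2↦6, 3↦2, 4↦3, 5↦2, 6↦6]  zeros at y ∈ ∅
  x = 1: [0↦2, 1↦0, 2↦3, 3↦4, 4↦3, 5↦0, 6↦2]  zeros at y ∈ {1, 5}
  x = 2: [0↦3, 1↦6, 2↦0, 3↦6, 4↦3, 5↦5, 6↦5]  zeros at y ∈ {2}
  x = 3: [0↦4, 1↦5, 2↦4, 3↦1, 4↦3, 5↦3, 6↦1]  zeros at y ∈ ∅
  x = 4: [0↦5, 1↦4, 2↦1, 3↦3, 4↦3, 5↦1, 6↦4]  zeros at y ∈ ∅
  x = 5: [0↦6, 1↦3, 2↦5, 3↦5, 4↦3, 5↦6, 6↦0]  zeros at y ∈ {6}
  x = 6: [0↦0, 1↦2, 2↦2, 3↦0, 4↦3, 5↦4, 6↦3]  zeros at y ∈ {0, 3}
Collecting zeros: affine points = {(1, 1), (1, 5), (2, 2), (5, 6), (6, 0), (6, 3)}.
Total count |C(F_7)_aff| = 6.


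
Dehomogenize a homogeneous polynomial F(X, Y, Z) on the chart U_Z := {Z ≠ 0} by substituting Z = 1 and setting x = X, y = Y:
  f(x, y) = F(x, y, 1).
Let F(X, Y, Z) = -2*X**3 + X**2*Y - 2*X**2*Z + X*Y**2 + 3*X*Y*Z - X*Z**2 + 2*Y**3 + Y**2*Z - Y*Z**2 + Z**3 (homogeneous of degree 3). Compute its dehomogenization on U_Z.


f(x, y) = -2*x**3 + x**2*y - 2*x**2 + x*y**2 + 3*x*y - x + 2*y**3 + y**2 - y + 1

On U_Z we set Z = 1. Each monomial c·X^i·Y^j·Z^k in F becomes c·x^i·y^j·1^k = c·x^i·y^j.
Substituting Z = 1: F(X, Y, 1) = -2*x**3 + x**2*y - 2*x**2 + x*y**2 + 3*x*y - x + 2*y**3 + y**2 - y + 1.
Note: deg(f) ≤ deg(F) = 3; strict inequality happens when F is divisible by Z (lost terms).


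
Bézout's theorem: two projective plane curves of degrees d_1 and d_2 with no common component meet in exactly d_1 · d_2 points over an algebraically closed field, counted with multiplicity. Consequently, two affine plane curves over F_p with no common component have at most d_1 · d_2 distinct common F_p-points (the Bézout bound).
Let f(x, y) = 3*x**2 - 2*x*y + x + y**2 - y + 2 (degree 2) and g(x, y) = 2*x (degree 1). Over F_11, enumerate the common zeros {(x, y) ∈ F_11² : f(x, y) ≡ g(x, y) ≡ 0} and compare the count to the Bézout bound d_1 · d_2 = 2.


Common zeros: {(0, 5), (0, 7)}; count = 2; Bézout bound = 2.

deg(f) = 2, deg(g) = 1, so Bézout bound = 2.
Scan x ∈ F_11. For each x, list the y ∈ F_11 with f(x, y) ≡ 0 and those with g(x, y) ≡ 0 (mod 11); the common zeros in that column are the intersection.
  x = 0: f ≡ 0 at y ∈ {5, 7}; g ≡ 0 at y ∈ {0, 1, 2, 3, 4, 5, 6, 7, 8, 9, 10}; common: {5, 7}.
  x = 1: f ≡ 0 at y ∈ ∅; g ≡ 0 at y ∈ ∅; common: ∅.
  x = 2: f ≡ 0 at y ∈ {6, 10}; g ≡ 0 at y ∈ ∅; common: ∅.
  x = 3: f ≡ 0 at y ∈ {2, 5}; g ≡ 0 at y ∈ ∅; common: ∅.
  x = 4: f ≡ 0 at y ∈ ∅; g ≡ 0 at y ∈ ∅; common: ∅.
  x = 5: f ≡ 0 at y ∈ ∅; g ≡ 0 at y ∈ ∅; common: ∅.
  x = 6: f ≡ 0 at y ∈ ∅; g ≡ 0 at y ∈ ∅; common: ∅.
  x = 7: f ≡ 0 at y ∈ ∅; g ≡ 0 at y ∈ ∅; common: ∅.
  x = 8: f ≡ 0 at y ∈ {7, 10}; g ≡ 0 at y ∈ ∅; common: ∅.
  x = 9: f ≡ 0 at y ∈ {2, 6}; g ≡ 0 at y ∈ ∅; common: ∅.
  x = 10: f ≡ 0 at y ∈ ∅; g ≡ 0 at y ∈ ∅; common: ∅.
Collecting: common zeros = {(0, 5), (0, 7)}, so the count is 2.
Comparison with the Bézout bound: 2 ≤ 2 = deg(f)·deg(g), as expected for curves with no common component (the bound is attained).


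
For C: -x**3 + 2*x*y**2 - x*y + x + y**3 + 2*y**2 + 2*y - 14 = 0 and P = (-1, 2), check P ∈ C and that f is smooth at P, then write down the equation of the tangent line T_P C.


Tangent line at P: 4*x + 15*y - 26 = 0.

Step 1: f(-1, 2) = 0, so P lies on C.
Step 2: partial derivatives
  f_x(x, y) = -3*x**2 + 2*y**2 - y + 1, f_y(x, y) = 4*x*y - x + 3*y**2 + 4*y + 2.
  f_x(P) = 4, f_y(P) = 15 (gradient nonzero, so P is smooth).
Step 3: tangent line at P: 4·(x − -1) + 15·(y − 2) = 0.
Expanding: 4*x + 15*y - 26 = 0.


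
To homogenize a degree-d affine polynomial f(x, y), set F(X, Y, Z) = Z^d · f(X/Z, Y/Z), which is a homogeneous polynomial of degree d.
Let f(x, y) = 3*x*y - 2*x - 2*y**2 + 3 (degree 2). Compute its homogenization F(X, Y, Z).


F(X, Y, Z) = 3*X*Y - 2*X*Z - 2*Y**2 + 3*Z**2

deg(f) = 2.
Substitute x = X/Z, y = Y/Z into f, then multiply by Z^2.
  monomial 3·x^1·y^1 ↦ 3·X^1·Y^1·Z^0.
  monomial -2·x^1·y^0 ↦ -2·X^1·Y^0·Z^1.
  monomial -2·x^0·y^2 ↦ -2·X^0·Y^2·Z^0.
  monomial 3·x^0·y^0 ↦ 3·X^0·Y^0·Z^2.
Collecting: F(X, Y, Z) = 3*X*Y - 2*X*Z - 2*Y**2 + 3*Z**2.


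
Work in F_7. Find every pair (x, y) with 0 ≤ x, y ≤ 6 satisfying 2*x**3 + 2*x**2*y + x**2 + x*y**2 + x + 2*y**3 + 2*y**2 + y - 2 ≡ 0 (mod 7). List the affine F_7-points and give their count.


Affine F_7-points: {(1, 6), (2, 1), (2, 2), (4, 2)}; count = 4.

For each of the 49 pairs (x, y) ∈ F_7², evaluate f(x, y) mod 7. Record the zeros.
  x = 0: [0↦5, 1↦3, 2↦3, 3↦3, 4↦1, 5↦2, 6↦4]  zeros at y ∈ ∅
  x = 1: [0↦2, 1↦3, 2↦1, 3↦1, 4↦1, 5↦6, 6↦0]  zeros at y ∈ {6}
  x = 2: [0↦6, 1↦0, 2↦0, 3↦4, 4↦3, 5↦2, 6↦6]  zeros at y ∈ {1, 2}
  x = 3: [0↦1, 1↦6, 2↦5, 3↦3, 4↦5, 5↦2, 6↦6]  zeros at y ∈ ∅
  x = 4: [0↦6, 1↦5, 2↦0, 3↦3, 4↦5, 5↦4, 6↦5]  zeros at y ∈ {2}
  x = 5: [0↦5, 1↦2, 2↦4, 3↦2, 4↦1, 5↦6, 6↦1]  zeros at y ∈ ∅
  x = 6: [0↦3, 1↦2, 2↦1, 3↦5, 4↦5, 5↦6, 6↦6]  zeros at y ∈ ∅
Collecting zeros: affine points = {(1, 6), (2, 1), (2, 2), (4, 2)}.
Total count |C(F_7)_aff| = 4.


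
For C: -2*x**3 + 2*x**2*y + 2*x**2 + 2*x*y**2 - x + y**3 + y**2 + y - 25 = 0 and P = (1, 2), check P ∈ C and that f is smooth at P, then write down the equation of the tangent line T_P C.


Tangent line at P: 13*x + 27*y - 67 = 0.

Step 1: f(1, 2) = 0, so P lies on C.
Step 2: partial derivatives
  f_x(x, y) = -6*x**2 + 4*x*y + 4*x + 2*y**2 - 1, f_y(x, y) = 2*x**2 + 4*x*y + 3*y**2 + 2*y + 1.
  f_x(P) = 13, f_y(P) = 27 (gradient nonzero, so P is smooth).
Step 3: tangent line at P: 13·(x − 1) + 27·(y − 2) = 0.
Expanding: 13*x + 27*y - 67 = 0.


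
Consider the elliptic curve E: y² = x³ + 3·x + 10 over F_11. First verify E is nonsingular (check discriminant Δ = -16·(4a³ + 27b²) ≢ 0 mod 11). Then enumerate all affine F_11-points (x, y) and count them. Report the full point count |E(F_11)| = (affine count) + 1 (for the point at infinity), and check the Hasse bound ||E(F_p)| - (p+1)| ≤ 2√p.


Affine points = {(1, 5), (1, 6), (4, 3), (4, 8), (7, 0)}; affine count = 5; |E(F_11)| = 6.

Discriminant check: Δ ∝ 4a³ + 27b² = 4·3³ + 27·10² = 4·27 + 27·100 ≡ 3 (mod 11). Nonzero ⇒ E is nonsingular.
For each x ∈ F_11, compute rhs = x³ + 3·x + 10 mod 11, then count y ∈ F_11 with y² ≡ rhs.
  x = 0: rhs = 10, matching y values: none (0 points).
  x = 1: rhs = 3, matching y values: 5, 6 (2 points).
  x = 2: rhs = 2, matching y values: none (0 points).
  x = 3: rhs = 2, matching y values: none (0 points).
  x = 4: rhs = 9, matching y values: 3, 8 (2 points).
  x = 5: rhs = 7, matching y values: none (0 points).
  x = 6: rhs = 2, matching y values: none (0 points).
  x = 7: rhs = 0, matching y values: 0 (1 points).
  x = 8: rhs = 7, matching y values: none (0 points).
  x = 9: rhs = 7, matching y values: none (0 points).
  x = 10: rhs = 6, matching y values: none (0 points).
Total affine count: 5.
Full point count |E(F_11)| = 5 + 1 = 6.
Hasse bound: |6 − (11+1)| = |-6| = 6 ≤ 2√11 ≈ 6.6332 ✓.


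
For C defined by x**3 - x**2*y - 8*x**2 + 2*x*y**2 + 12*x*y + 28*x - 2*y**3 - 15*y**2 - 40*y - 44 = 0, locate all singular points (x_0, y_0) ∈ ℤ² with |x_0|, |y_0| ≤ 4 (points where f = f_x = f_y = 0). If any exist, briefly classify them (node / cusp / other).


Singular points: {(2, -2)}; classification: cusp.

Compute partial derivatives:
  f_x = 3*x**2 - 2*x*y - 16*x + 2*y**2 + 12*y + 28.
  f_y = -x**2 + 4*x*y + 12*x - 6*y**2 - 30*y - 40.
Scan x_0 ∈ {−4, ..., 4}. For each x_0, f_y(x_0, y) is a polynomial in y; find its integer roots y ∈ {−4, ..., 4}, then test f_x and f at those candidates.
  x = -4: f_y(-4, y) = -6*y**2 - 46*y - 104; no integer root y with |y| ≤ 4.
  x = -3: f_y(-3, y) = -6*y**2 - 42*y - 85; no integer root y with |y| ≤ 4.
  x = -2: f_y(-2, y) = -6*y**2 - 38*y - 68; no integer root y with |y| ≤ 4.
  x = -1: f_y(-1, y) = -6*y**2 - 34*y - 53; no integer root y with |y| ≤ 4.
  x = 0: f_y(0, y) = -6*y**2 - 30*y - 40; no integer root y with |y| ≤ 4.
  x = 1: f_y(1, y) = -6*y**2 - 26*y - 29; no integer root y with |y| ≤ 4.
  x = 2: f_y(2, y) = -6*y**2 - 22*y - 20; vanishes at y ∈ {-2}. (2, -2): f_x = 0, f = 0 — SINGULAR.
  x = 3: f_y(3, y) = -6*y**2 - 18*y - 13; no integer root y with |y| ≤ 4.
  x = 4: f_y(4, y) = -6*y**2 - 14*y - 8; vanishes at y ∈ {-1}. (4, -1): f_x = 10 ≠ 0.
Only singular point on the grid: (2, -2).
Classify: substitute x = 2 + u, y = -2 + v and expand: f = u**3 - u**2*v + 2*u*v**2 - 2*v**3 + v**2.
No constant or linear terms (consistent with a singular point). Quadratic part: v**2. Cubic part: u**3 - u**2*v + 2*u*v**2 - 2*v**3.
The quadratic part v**2 is a perfect square, so there is a single (double) tangent line v = 0, i.e. y = -2. Restricting the cubic part to that line (v = 0) leaves u**3 ≠ 0, so f is not divisible by v and the branch is v² ≈ -u**3 to lowest order — this is a cusp.
Classification: cusp.


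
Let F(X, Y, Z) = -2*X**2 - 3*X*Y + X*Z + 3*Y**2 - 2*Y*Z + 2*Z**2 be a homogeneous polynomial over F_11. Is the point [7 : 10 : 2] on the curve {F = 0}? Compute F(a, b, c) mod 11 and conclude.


F(7,10,2) ≡ 7 (mod 11); P is NOT on the curve.

Evaluate F(7, 10, 2) term-by-term (mod 11).
  -2*X**2 ↦ -2·49·1·1 = -98
  -3*X*Y ↦ -3·7·10·1 = -210
  X*Z ↦ 1·7·1·2 = 14
  3*Y**2 ↦ 3·1·100·1 = 300
  -2*Y*Z ↦ -2·1·10·2 = -40
  2*Z**2 ↦ 2·1·1·4 = 8
Sum: F(7, 10, 2) = (-98) + (-210) + (14) + (300) + (-40) + (8) = -26.
Reducing mod 11: -26 ≡ 7 (mod 11).
Since F(a, b, c) ≡ 7 ≠ 0 (mod 11), P does NOT lie on the curve.


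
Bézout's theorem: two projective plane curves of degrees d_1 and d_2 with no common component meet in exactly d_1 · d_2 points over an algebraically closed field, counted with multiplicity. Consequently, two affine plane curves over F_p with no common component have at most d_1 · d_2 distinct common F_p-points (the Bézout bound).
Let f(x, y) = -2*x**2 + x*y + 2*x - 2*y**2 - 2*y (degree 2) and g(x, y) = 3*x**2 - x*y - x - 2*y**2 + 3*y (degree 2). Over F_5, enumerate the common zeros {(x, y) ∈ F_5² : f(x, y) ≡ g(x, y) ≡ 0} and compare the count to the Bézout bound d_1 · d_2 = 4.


Common zeros: {(0, 0), (0, 4)}; count = 2; Bézout bound = 4.

deg(f) = 2, deg(g) = 2, so Bézout bound = 4.
Scan x ∈ F_5. For each x, list the y ∈ F_5 with f(x, y) ≡ 0 and those with g(x, y) ≡ 0 (mod 5); the common zeros in that column are the intersection.
  x = 0: f ≡ 0 at y ∈ {0, 4}; g ≡ 0 at y ∈ {0, 4}; common: {0, 4}.
  x = 1: f ≡ 0 at y ∈ {0, 2}; g ≡ 0 at y ∈ {3}; common: ∅.
  x = 2: f ≡ 0 at y ∈ ∅; g ≡ 0 at y ∈ {0, 3}; common: ∅.
  x = 3: f ≡ 0 at y ∈ {4}; g ≡ 0 at y ∈ ∅; common: ∅.
  x = 4: f ≡ 0 at y ∈ ∅; g ≡ 0 at y ∈ ∅; common: ∅.
Collecting: common zeros = {(0, 0), (0, 4)}, so the count is 2.
Comparison with the Bézout bound: 2 ≤ 4 = deg(f)·deg(g), as expected for curves with no common component (the affine F_5-count falls short of the bound because intersections may lie at infinity, over extension fields, or carry multiplicity).


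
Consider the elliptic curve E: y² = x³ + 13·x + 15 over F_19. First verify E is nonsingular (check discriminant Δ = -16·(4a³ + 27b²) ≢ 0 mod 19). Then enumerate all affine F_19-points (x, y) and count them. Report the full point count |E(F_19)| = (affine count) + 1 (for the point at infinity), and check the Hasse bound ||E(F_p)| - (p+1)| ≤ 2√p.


Affine points = {(2, 7), (2, 12), (3, 9), (3, 10), (4, 6), (4, 13), (6, 9), (6, 10), (8, 2), (8, 17), (9, 5), (9, 14), (10, 9), (10, 10), (11, 8), (11, 11), (13, 5), (13, 14), (16, 5), (16, 14), (17, 0), (18, 1), (18, 18)}; affine count = 23; |E(F_19)| = 24.

Discriminant check: Δ ∝ 4a³ + 27b² = 4·13³ + 27·15² = 4·2197 + 27·225 ≡ 5 (mod 19). Nonzero ⇒ E is nonsingular.
For each x ∈ F_19, compute rhs = x³ + 13·x + 15 mod 19, then count y ∈ F_19 with y² ≡ rhs.
  x = 0: rhs = 15, matching y values: none (0 points).
  x = 1: rhs = 10, matching y values: none (0 points).
  x = 2: rhs = 11, matching y values: 7, 12 (2 points).
  x = 3: rhs = 5, matching y values: 9, 10 (2 points).
  x = 4: rhs = 17, matching y values: 6, 13 (2 points).
  x = 5: rhs = 15, matching y values: none (0 points).
  x = 6: rhs = 5, matching y values: 9, 10 (2 points).
  x = 7: rhs = 12, matching y values: none (0 points).
  x = 8: rhs = 4, matching y values: 2, 17 (2 points).
  x = 9: rhs = 6, matching y values: 5, 14 (2 points).
  x = 10: rhs = 5, matching y values: 9, 10 (2 points).
  x = 11: rhs = 7, matching y values: 8, 11 (2 points).
  x = 12: rhs = 18, matching y values: none (0 points).
  x = 13: rhs = 6, matching y values: 5, 14 (2 points).
  x = 14: rhs = 15, matching y values: none (0 points).
  x = 15: rhs = 13, matching y values: none (0 points).
  x = 16: rhs = 6, matching y values: 5, 14 (2 points).
  x = 17: rhs = 0, matching y values: 0 (1 points).
  x = 18: rhs = 1, matching y values: 1, 18 (2 points).
Total affine count: 23.
Full point count |E(F_19)| = 23 + 1 = 24.
Hasse bound: |24 − (19+1)| = |4| = 4 ≤ 2√19 ≈ 8.7178 ✓.
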